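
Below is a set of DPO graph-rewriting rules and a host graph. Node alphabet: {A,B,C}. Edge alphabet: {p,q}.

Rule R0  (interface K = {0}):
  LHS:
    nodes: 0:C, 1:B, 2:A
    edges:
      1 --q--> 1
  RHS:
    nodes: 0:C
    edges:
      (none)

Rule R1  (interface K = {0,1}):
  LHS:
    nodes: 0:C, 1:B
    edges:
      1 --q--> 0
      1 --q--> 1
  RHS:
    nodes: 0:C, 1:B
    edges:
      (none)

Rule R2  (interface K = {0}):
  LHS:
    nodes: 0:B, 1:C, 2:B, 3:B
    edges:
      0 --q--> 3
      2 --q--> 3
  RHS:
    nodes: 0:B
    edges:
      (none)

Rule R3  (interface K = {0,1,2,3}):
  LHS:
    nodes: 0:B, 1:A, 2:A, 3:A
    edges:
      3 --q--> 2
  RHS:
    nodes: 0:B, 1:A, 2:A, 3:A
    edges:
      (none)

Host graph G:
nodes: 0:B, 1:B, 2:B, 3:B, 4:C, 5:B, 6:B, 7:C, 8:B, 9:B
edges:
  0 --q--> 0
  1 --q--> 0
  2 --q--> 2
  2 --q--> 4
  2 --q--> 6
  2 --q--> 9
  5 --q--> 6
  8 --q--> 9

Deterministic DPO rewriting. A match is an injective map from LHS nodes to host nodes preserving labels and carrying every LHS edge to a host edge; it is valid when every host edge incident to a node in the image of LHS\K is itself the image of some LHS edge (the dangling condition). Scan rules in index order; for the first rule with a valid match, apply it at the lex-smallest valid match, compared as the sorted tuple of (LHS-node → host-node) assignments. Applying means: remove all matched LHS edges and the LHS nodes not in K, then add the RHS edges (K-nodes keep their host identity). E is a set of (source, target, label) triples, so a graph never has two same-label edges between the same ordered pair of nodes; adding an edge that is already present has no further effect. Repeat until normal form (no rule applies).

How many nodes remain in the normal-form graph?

initial: |V|=10 |E|=8  E = 0-q->0 1-q->0 2-q->2 2-q->4 2-q->6 2-q->9 5-q->6 8-q->9
step 1: apply R1 at {0↦4, 1↦2}  → |V|=10 |E|=6  E = 0-q->0 1-q->0 2-q->6 2-q->9 5-q->6 8-q->9
step 2: apply R2 at {0↦2, 1↦4, 2↦5, 3↦6}  → |V|=7 |E|=4  E = 0-q->0 1-q->0 2-q->9 8-q->9
step 3: apply R2 at {0↦2, 1↦7, 2↦8, 3↦9}  → |V|=4 |E|=2  E = 0-q->0 1-q->0
halt: no rule applies after step 3
NF nodes: {0:B, 1:B, 2:B, 3:B}

Answer: 4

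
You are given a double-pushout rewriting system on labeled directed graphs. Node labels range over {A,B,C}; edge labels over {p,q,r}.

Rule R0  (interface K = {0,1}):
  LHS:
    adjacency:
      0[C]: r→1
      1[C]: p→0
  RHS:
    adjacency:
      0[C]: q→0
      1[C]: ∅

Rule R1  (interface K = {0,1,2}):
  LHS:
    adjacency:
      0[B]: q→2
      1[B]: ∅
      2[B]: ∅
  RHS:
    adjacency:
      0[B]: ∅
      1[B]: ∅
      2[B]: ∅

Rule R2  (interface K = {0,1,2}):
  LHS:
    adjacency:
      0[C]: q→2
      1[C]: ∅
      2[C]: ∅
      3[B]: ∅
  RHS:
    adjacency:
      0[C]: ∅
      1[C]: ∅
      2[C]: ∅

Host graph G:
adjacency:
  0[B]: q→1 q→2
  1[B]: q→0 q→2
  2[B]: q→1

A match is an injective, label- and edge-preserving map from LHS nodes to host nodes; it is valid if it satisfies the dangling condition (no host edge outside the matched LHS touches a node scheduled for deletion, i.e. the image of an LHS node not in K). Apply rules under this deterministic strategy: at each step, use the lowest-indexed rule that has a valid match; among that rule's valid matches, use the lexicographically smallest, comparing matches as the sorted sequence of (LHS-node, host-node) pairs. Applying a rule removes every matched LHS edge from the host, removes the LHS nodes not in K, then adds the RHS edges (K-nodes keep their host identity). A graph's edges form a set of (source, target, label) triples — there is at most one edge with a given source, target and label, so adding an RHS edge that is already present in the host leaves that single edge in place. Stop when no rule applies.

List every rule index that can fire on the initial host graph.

R0: no valid match — LHS pattern not found
R1: 5 valid matches — {0↦0, 1↦1, 2↦2}, {0↦0, 1↦2, 2↦1}, {0↦1, 1↦0, 2↦2} (+2 more)
R2: no valid match — LHS pattern not found

Answer: [R1]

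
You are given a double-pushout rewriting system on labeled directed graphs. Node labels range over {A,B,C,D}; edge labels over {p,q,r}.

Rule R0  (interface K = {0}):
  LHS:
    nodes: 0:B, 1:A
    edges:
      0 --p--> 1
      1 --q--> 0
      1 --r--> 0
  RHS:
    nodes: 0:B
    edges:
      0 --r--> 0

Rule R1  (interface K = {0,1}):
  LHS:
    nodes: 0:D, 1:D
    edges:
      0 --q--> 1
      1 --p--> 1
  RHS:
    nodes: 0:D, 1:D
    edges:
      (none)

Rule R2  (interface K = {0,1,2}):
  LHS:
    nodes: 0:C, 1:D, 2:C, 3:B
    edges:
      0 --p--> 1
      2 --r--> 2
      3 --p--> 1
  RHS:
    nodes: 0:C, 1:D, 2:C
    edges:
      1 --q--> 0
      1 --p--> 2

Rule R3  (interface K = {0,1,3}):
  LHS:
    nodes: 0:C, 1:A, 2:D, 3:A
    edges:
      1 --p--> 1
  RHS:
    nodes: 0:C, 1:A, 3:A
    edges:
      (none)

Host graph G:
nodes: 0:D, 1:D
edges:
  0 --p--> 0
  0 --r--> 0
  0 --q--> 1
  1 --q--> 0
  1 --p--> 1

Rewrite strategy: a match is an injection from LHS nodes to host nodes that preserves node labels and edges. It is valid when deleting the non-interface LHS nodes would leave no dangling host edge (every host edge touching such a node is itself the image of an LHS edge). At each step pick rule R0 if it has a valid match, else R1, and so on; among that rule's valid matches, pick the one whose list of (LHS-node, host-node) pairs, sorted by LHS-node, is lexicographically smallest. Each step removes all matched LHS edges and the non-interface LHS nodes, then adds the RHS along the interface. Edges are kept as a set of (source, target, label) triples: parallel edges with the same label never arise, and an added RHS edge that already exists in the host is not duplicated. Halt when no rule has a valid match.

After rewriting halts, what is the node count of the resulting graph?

Answer: 2

Rewrite trace:
[0] host  ⇒  2 nodes, 5 edges  {0-p->0 0-r->0 0-q->1 1-q->0 1-p->1}
[1] R1 @ {0↦0, 1↦1}  ⇒  2 nodes, 3 edges  {0-p->0 0-r->0 1-q->0}
[2] R1 @ {0↦1, 1↦0}  ⇒  2 nodes, 1 edges  {0-r->0}
halt: no rule applies after step 2
NF nodes: {0:D, 1:D}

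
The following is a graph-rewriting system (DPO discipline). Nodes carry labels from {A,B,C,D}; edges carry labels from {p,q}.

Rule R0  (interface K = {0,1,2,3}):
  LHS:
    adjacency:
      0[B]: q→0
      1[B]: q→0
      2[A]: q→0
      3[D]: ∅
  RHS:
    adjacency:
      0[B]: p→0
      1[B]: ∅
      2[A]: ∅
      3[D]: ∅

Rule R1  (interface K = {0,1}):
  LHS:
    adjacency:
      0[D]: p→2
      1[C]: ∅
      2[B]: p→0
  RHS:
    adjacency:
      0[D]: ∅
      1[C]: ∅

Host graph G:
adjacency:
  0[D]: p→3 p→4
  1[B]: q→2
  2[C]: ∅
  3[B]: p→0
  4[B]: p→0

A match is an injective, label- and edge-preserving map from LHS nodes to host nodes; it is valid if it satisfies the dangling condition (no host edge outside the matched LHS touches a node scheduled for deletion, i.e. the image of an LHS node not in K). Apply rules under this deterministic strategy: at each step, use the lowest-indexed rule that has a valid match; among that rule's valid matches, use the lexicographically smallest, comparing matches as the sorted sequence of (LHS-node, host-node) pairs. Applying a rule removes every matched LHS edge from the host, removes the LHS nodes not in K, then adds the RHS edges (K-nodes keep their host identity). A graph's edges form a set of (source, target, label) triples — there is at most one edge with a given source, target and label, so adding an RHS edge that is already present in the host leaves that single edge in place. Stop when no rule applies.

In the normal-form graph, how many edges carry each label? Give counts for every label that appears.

Answer: q:1

Derivation:
initial: |V|=5 |E|=5  E = 0-p->3 0-p->4 1-q->2 3-p->0 4-p->0
step 1: apply R1 at {0↦0, 1↦2, 2↦3}  → |V|=4 |E|=3  E = 0-p->4 1-q->2 4-p->0
step 2: apply R1 at {0↦0, 1↦2, 2↦4}  → |V|=3 |E|=1  E = 1-q->2
normal form: no rule applies after step 2
NF edges: [(1, 2, 'q')]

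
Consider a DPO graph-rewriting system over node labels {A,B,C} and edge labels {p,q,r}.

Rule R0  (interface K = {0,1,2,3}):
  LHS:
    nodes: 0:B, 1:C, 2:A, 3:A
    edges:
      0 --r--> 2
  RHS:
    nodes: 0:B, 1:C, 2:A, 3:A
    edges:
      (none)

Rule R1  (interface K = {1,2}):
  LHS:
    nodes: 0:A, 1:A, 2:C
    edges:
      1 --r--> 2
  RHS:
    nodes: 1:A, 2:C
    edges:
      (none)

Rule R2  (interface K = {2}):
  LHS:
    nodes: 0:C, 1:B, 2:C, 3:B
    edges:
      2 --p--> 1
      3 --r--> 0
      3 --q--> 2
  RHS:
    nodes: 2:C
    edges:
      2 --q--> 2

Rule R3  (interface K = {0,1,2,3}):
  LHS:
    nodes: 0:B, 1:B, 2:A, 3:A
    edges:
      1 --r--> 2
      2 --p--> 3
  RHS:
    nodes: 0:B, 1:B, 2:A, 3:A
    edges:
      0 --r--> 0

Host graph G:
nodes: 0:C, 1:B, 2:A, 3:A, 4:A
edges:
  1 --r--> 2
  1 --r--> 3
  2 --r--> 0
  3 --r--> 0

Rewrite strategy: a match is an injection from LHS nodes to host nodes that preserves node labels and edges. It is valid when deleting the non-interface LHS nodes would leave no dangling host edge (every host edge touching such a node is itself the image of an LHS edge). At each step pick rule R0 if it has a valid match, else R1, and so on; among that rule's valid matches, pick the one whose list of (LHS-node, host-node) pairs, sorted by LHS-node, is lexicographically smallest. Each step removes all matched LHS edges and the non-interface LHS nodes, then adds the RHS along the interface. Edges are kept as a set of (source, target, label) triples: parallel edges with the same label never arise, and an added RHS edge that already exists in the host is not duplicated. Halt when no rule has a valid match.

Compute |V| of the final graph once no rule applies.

Answer: 3

Steps:
[0] host  ⇒  5 nodes, 4 edges  {1-r->2 1-r->3 2-r->0 3-r->0}
[1] R0 @ {0↦1, 1↦0, 2↦2, 3↦3}  ⇒  5 nodes, 3 edges  {1-r->3 2-r->0 3-r->0}
[2] R0 @ {0↦1, 1↦0, 2↦3, 3↦2}  ⇒  5 nodes, 2 edges  {2-r->0 3-r->0}
[3] R1 @ {0↦4, 1↦2, 2↦0}  ⇒  4 nodes, 1 edges  {3-r->0}
[4] R1 @ {0↦2, 1↦3, 2↦0}  ⇒  3 nodes, 0 edges  {∅}
halt: no rule applies after step 4
NF nodes: {0:C, 1:B, 3:A}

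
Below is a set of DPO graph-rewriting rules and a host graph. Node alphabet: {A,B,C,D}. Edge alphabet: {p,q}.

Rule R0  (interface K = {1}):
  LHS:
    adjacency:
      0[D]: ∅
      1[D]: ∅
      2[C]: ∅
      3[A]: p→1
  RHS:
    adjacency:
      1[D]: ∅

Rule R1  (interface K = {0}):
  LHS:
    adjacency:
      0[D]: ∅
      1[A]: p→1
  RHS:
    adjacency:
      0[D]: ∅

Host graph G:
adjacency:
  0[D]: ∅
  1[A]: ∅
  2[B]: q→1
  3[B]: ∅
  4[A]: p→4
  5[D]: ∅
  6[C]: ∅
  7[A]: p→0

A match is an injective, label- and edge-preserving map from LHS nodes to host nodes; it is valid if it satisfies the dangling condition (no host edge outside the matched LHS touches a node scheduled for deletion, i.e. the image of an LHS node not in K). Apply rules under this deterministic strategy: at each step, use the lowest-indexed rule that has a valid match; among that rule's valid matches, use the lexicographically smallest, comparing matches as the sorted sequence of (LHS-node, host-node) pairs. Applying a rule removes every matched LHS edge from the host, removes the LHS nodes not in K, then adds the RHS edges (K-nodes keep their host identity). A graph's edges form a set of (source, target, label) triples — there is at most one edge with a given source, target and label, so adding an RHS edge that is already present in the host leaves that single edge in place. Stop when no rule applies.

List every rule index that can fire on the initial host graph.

Answer: [R0,R1]

Steps:
R0: 1 valid match — {0↦5, 1↦0, 2↦6, 3↦7}
R1: 2 valid matches — {0↦0, 1↦4}, {0↦5, 1↦4}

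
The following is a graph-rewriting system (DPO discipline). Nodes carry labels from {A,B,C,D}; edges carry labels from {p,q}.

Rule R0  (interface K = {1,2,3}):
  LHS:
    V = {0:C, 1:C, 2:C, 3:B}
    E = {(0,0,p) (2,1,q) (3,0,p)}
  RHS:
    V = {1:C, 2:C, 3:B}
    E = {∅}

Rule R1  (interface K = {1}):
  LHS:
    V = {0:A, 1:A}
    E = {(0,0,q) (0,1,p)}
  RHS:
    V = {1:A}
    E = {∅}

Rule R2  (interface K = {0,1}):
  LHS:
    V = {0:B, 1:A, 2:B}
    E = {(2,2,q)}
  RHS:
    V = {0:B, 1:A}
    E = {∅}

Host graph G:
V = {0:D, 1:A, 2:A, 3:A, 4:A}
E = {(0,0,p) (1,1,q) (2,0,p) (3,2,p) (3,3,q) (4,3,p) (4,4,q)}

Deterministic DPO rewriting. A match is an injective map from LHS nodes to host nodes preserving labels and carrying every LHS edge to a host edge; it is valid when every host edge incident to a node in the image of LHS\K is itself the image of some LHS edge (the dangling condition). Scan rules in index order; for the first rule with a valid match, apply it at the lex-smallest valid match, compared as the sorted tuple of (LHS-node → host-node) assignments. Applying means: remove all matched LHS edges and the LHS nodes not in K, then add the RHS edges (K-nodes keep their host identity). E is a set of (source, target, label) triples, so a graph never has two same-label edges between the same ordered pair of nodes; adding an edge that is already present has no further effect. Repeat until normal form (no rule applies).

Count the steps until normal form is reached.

start.  V:5 E:7  edges: 0-p->0 1-q->1 2-p->0 3-p->2 3-q->3 4-p->3 4-q->4
1. fire R1 via {0↦4, 1↦3}  →  V:4 E:5  edges: 0-p->0 1-q->1 2-p->0 3-p->2 3-q->3
2. fire R1 via {0↦3, 1↦2}  →  V:3 E:3  edges: 0-p->0 1-q->1 2-p->0
halt: no rule applies after step 2

Answer: 2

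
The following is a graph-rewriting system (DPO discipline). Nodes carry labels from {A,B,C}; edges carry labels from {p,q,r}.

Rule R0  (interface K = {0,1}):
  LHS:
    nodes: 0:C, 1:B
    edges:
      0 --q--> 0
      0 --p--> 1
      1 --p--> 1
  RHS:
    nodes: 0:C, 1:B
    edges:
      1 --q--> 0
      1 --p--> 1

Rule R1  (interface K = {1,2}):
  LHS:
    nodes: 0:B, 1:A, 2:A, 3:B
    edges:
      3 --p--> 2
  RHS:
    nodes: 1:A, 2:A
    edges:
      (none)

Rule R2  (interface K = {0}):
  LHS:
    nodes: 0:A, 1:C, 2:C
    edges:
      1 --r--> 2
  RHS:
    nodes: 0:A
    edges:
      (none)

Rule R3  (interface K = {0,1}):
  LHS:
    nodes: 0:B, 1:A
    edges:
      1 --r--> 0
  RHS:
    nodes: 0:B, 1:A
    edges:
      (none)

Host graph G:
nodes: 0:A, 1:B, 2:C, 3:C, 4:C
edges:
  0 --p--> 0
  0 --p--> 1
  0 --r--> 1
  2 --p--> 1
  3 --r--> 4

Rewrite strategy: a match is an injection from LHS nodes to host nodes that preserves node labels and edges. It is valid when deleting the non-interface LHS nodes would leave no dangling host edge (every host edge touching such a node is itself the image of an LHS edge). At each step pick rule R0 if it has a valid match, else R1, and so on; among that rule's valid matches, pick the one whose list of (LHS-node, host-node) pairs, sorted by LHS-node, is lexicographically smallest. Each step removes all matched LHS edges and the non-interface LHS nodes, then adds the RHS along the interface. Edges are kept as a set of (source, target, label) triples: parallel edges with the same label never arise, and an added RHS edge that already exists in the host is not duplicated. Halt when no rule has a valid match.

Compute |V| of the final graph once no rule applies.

initial: |V|=5 |E|=5  E = 0-p->0 0-p->1 0-r->1 2-p->1 3-r->4
step 1: apply R2 at {0↦0, 1↦3, 2↦4}  → |V|=3 |E|=4  E = 0-p->0 0-p->1 0-r->1 2-p->1
step 2: apply R3 at {0↦1, 1↦0}  → |V|=3 |E|=3  E = 0-p->0 0-p->1 2-p->1
final graph: no rule applies after step 2
NF nodes: {0:A, 1:B, 2:C}

Answer: 3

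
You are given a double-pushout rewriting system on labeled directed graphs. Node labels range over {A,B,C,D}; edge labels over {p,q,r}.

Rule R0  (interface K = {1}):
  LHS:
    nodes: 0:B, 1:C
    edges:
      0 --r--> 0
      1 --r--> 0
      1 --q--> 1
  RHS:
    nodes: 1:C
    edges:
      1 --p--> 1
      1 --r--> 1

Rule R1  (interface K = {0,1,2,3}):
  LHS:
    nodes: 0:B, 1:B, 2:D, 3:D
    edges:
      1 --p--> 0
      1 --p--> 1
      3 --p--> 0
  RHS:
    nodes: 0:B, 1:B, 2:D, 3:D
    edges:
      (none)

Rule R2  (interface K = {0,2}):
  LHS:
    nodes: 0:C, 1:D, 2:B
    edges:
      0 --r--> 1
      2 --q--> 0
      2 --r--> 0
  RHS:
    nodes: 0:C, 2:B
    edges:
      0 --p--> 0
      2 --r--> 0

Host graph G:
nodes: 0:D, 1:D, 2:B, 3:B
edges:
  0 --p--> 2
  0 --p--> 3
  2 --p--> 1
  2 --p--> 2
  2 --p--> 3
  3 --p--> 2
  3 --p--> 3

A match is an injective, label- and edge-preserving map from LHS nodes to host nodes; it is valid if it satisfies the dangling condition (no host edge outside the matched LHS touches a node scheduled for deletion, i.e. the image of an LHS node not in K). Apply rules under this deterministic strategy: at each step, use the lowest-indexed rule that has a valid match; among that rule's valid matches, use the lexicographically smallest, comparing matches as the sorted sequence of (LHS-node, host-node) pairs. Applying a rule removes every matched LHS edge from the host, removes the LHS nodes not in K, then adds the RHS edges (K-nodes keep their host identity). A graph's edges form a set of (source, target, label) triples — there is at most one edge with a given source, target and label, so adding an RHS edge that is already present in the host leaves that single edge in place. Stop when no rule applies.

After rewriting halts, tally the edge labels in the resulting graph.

initial: |V|=4 |E|=7  E = 0-p->2 0-p->3 2-p->1 2-p->2 2-p->3 3-p->2 3-p->3
step 1: apply R1 at {0↦2, 1↦3, 2↦1, 3↦0}  → |V|=4 |E|=4  E = 0-p->3 2-p->1 2-p->2 2-p->3
step 2: apply R1 at {0↦3, 1↦2, 2↦1, 3↦0}  → |V|=4 |E|=1  E = 2-p->1
normal form: no rule applies after step 2
NF edges: [(2, 1, 'p')]

Answer: p:1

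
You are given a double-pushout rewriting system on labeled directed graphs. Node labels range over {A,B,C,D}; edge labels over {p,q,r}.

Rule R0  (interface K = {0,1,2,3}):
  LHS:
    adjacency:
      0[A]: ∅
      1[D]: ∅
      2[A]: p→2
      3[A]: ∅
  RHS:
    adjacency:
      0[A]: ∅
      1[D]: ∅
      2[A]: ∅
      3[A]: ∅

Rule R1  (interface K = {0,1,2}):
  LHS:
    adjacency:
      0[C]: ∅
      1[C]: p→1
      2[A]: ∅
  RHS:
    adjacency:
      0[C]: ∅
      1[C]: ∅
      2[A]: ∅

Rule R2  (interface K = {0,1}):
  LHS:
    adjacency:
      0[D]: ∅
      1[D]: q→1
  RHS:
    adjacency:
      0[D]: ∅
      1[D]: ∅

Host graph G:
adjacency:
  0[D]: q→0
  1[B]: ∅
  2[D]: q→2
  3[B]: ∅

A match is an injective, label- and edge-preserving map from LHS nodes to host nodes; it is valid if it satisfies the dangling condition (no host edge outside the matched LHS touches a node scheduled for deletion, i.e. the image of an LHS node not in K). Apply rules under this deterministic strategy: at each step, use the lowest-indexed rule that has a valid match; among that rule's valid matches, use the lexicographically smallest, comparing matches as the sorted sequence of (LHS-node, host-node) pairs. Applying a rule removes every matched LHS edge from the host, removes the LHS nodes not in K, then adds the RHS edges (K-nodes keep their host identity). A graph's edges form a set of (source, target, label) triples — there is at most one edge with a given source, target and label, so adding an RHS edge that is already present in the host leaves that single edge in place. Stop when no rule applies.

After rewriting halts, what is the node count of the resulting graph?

[0] host  ⇒  4 nodes, 2 edges  {0-q->0 2-q->2}
[1] R2 @ {0↦0, 1↦2}  ⇒  4 nodes, 1 edges  {0-q->0}
[2] R2 @ {0↦2, 1↦0}  ⇒  4 nodes, 0 edges  {∅}
normal form: no rule applies after step 2
NF nodes: {0:D, 1:B, 2:D, 3:B}

Answer: 4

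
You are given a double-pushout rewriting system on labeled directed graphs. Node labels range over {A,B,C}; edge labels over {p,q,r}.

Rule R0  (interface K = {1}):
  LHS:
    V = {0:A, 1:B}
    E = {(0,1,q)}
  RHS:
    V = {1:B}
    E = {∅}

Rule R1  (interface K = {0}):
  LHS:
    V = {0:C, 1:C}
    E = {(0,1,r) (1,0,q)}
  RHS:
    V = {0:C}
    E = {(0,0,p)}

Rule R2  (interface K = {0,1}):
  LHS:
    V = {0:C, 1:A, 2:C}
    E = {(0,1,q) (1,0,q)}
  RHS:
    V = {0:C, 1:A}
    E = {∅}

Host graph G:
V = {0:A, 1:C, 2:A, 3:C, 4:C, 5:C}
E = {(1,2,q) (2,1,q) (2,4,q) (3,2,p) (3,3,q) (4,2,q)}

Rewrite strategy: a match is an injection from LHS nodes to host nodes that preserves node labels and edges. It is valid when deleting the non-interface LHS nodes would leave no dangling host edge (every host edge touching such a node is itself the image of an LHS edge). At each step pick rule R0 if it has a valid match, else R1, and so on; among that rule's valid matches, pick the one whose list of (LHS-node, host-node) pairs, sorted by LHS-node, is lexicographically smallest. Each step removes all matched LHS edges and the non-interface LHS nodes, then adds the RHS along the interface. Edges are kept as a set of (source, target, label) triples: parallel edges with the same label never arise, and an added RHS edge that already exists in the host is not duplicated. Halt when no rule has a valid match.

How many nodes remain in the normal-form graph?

Answer: 4

Derivation:
[0] host  ⇒  6 nodes, 6 edges  {1-q->2 2-q->1 2-q->4 3-p->2 3-q->3 4-q->2}
[1] R2 @ {0↦1, 1↦2, 2↦5}  ⇒  5 nodes, 4 edges  {2-q->4 3-p->2 3-q->3 4-q->2}
[2] R2 @ {0↦4, 1↦2, 2↦1}  ⇒  4 nodes, 2 edges  {3-p->2 3-q->3}
final graph: no rule applies after step 2
NF nodes: {0:A, 2:A, 3:C, 4:C}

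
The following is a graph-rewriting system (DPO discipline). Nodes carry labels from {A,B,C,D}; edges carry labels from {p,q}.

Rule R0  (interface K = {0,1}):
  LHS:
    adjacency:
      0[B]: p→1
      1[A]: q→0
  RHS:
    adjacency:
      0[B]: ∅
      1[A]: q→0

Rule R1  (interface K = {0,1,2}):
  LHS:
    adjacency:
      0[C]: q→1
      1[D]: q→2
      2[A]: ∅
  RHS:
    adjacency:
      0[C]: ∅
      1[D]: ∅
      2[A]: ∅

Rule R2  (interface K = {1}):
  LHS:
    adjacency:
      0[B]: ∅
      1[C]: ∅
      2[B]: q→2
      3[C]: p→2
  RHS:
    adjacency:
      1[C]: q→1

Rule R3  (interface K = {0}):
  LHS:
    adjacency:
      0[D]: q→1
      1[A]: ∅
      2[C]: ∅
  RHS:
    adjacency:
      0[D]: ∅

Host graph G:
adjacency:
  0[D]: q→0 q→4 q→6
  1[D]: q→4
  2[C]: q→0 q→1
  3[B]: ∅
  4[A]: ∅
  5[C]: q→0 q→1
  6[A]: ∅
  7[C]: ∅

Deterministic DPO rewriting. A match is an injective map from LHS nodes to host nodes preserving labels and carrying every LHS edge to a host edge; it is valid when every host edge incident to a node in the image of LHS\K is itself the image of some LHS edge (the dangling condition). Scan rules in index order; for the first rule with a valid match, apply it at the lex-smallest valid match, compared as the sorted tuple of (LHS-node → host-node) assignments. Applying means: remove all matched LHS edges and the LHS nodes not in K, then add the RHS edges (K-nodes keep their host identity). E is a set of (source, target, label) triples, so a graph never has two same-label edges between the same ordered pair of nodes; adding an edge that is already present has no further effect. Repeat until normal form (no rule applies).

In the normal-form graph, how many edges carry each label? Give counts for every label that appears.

start.  V:8 E:8  edges: 0-q->0 0-q->4 0-q->6 1-q->4 2-q->0 2-q->1 5-q->0 5-q->1
1. fire R1 via {0↦2, 1↦0, 2↦4}  →  V:8 E:6  edges: 0-q->0 0-q->6 1-q->4 2-q->1 5-q->0 5-q->1
2. fire R1 via {0↦2, 1↦1, 2↦4}  →  V:8 E:4  edges: 0-q->0 0-q->6 5-q->0 5-q->1
3. fire R1 via {0↦5, 1↦0, 2↦6}  →  V:8 E:2  edges: 0-q->0 5-q->1
final graph: no rule applies after step 3
NF edges: [(0, 0, 'q'), (5, 1, 'q')]

Answer: q:2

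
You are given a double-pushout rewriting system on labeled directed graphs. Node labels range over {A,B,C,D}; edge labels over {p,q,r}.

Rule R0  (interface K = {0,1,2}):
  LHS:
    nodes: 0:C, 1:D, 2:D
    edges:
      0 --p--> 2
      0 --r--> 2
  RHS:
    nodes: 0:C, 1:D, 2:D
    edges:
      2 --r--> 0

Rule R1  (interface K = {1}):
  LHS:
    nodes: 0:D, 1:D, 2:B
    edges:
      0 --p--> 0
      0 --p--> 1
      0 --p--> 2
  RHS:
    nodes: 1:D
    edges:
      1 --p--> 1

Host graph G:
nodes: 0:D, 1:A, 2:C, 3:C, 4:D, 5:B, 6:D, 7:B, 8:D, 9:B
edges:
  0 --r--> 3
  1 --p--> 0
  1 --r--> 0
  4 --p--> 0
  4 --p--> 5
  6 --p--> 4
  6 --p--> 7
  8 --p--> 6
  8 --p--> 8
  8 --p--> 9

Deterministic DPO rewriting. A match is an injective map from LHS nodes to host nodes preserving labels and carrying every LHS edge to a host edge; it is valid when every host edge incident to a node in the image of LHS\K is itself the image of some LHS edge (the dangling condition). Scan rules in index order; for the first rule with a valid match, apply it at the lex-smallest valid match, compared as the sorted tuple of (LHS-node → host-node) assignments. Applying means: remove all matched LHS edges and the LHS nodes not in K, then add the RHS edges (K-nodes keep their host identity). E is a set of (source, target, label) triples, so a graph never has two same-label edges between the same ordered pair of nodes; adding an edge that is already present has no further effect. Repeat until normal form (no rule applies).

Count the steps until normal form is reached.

start.  V:10 E:10  edges: 0-r->3 1-p->0 1-r->0 4-p->0 4-p->5 6-p->4 6-p->7 8-p->6 8-p->8 8-p->9
1. fire R1 via {0↦8, 1↦6, 2↦9}  →  V:8 E:8  edges: 0-r->3 1-p->0 1-r->0 4-p->0 4-p->5 6-p->4 6-p->6 6-p->7
2. fire R1 via {0↦6, 1↦4, 2↦7}  →  V:6 E:6  edges: 0-r->3 1-p->0 1-r->0 4-p->0 4-p->4 4-p->5
3. fire R1 via {0↦4, 1↦0, 2↦5}  →  V:4 E:4  edges: 0-p->0 0-r->3 1-p->0 1-r->0
normal form: no rule applies after step 3

Answer: 3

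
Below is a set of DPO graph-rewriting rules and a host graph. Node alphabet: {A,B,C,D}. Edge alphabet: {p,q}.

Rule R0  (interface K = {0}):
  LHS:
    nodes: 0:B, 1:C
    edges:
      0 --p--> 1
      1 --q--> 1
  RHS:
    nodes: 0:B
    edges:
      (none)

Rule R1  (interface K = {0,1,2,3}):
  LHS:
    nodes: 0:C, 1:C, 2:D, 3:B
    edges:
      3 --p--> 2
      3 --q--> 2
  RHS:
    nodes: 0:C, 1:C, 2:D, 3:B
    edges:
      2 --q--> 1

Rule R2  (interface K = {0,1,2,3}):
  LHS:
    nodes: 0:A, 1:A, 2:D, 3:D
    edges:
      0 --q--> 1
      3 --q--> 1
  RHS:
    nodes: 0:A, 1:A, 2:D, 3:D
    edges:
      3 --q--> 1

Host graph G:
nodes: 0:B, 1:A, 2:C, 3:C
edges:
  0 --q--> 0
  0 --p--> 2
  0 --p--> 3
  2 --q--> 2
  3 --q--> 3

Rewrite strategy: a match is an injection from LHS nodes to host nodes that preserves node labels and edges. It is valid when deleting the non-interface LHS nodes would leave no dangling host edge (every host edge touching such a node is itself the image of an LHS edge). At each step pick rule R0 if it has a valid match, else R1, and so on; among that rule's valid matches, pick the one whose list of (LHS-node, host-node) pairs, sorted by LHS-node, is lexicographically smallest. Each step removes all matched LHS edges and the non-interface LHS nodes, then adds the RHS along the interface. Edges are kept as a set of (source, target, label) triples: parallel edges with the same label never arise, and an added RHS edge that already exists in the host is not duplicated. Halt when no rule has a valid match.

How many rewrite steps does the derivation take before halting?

start.  V:4 E:5  edges: 0-q->0 0-p->2 0-p->3 2-q->2 3-q->3
1. fire R0 via {0↦0, 1↦2}  →  V:3 E:3  edges: 0-q->0 0-p->3 3-q->3
2. fire R0 via {0↦0, 1↦3}  →  V:2 E:1  edges: 0-q->0
final graph: no rule applies after step 2

Answer: 2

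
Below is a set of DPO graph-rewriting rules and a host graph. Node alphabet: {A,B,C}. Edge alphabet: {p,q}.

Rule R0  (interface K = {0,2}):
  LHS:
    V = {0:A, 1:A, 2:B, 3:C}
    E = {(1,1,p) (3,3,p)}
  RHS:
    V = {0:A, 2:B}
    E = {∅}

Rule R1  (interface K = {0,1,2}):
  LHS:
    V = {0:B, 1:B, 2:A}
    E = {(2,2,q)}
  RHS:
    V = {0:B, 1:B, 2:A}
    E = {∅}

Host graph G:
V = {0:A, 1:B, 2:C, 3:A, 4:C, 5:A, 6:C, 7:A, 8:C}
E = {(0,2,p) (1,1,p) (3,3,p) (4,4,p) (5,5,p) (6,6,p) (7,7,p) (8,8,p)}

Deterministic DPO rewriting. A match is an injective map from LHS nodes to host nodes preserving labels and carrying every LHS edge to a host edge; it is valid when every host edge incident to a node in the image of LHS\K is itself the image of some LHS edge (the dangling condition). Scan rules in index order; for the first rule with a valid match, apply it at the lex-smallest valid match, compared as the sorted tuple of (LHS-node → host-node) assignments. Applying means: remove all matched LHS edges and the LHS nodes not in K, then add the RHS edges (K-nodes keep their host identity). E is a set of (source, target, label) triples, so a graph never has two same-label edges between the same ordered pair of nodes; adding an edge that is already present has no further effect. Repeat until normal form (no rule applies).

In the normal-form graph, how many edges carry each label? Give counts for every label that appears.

start.  V:9 E:8  edges: 0-p->2 1-p->1 3-p->3 4-p->4 5-p->5 6-p->6 7-p->7 8-p->8
1. fire R0 via {0↦0, 1↦3, 2↦1, 3↦4}  →  V:7 E:6  edges: 0-p->2 1-p->1 5-p->5 6-p->6 7-p->7 8-p->8
2. fire R0 via {0↦0, 1↦5, 2↦1, 3↦6}  →  V:5 E:4  edges: 0-p->2 1-p->1 7-p->7 8-p->8
3. fire R0 via {0↦0, 1↦7, 2↦1, 3↦8}  →  V:3 E:2  edges: 0-p->2 1-p->1
final graph: no rule applies after step 3
NF edges: [(0, 2, 'p'), (1, 1, 'p')]

Answer: p:2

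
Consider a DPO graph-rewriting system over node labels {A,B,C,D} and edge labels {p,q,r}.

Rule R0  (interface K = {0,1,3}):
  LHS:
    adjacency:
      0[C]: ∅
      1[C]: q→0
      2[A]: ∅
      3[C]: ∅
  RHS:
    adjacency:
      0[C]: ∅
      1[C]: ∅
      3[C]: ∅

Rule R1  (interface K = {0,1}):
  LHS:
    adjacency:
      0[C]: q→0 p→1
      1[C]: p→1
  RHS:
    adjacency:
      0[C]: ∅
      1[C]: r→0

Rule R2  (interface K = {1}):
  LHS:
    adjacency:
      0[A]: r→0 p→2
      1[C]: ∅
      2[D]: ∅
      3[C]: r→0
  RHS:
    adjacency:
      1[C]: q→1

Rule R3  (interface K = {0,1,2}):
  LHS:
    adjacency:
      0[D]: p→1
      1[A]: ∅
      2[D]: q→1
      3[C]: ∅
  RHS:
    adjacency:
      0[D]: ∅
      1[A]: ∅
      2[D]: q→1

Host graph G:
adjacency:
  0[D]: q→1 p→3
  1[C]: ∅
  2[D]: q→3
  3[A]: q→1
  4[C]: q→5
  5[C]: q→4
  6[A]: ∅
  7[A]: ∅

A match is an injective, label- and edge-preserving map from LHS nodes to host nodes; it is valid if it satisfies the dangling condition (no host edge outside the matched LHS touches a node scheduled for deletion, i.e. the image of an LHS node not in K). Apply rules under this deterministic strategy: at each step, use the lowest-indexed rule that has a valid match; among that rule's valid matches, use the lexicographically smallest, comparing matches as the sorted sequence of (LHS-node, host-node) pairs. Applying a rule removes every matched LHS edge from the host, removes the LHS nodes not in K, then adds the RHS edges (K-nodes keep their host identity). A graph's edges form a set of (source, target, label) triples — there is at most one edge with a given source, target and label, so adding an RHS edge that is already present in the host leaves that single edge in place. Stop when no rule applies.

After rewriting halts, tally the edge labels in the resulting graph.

Answer: q:3

Steps:
[0] host  ⇒  8 nodes, 6 edges  {0-q->1 0-p->3 2-q->3 3-q->1 4-q->5 5-q->4}
[1] R0 @ {0↦4, 1↦5, 2↦6, 3↦1}  ⇒  7 nodes, 5 edges  {0-q->1 0-p->3 2-q->3 3-q->1 4-q->5}
[2] R0 @ {0↦5, 1↦4, 2↦7, 3↦1}  ⇒  6 nodes, 4 edges  {0-q->1 0-p->3 2-q->3 3-q->1}
[3] R3 @ {0↦0, 1↦3, 2↦2, 3↦4}  ⇒  5 nodes, 3 edges  {0-q->1 2-q->3 3-q->1}
normal form: no rule applies after step 3
NF edges: [(0, 1, 'q'), (2, 3, 'q'), (3, 1, 'q')]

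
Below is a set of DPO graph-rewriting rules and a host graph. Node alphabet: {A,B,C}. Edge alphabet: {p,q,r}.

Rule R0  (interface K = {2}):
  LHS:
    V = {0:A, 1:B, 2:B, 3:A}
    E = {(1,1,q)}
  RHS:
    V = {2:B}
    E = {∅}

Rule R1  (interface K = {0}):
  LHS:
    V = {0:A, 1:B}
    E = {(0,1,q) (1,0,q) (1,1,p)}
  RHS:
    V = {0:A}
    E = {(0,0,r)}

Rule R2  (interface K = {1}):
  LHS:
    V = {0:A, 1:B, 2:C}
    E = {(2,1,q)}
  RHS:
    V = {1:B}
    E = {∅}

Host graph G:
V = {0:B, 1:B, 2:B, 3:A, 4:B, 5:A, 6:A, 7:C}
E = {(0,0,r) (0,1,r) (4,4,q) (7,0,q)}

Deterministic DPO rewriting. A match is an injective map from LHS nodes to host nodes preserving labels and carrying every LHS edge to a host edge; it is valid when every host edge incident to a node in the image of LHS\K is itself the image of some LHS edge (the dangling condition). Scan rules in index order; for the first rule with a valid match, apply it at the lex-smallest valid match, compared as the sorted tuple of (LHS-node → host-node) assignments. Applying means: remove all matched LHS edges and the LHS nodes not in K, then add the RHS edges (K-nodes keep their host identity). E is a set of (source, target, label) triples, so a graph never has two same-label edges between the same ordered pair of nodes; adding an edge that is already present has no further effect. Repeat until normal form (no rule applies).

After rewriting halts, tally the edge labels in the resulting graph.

start.  V:8 E:4  edges: 0-r->0 0-r->1 4-q->4 7-q->0
1. fire R0 via {0↦3, 1↦4, 2↦0, 3↦5}  →  V:5 E:3  edges: 0-r->0 0-r->1 7-q->0
2. fire R2 via {0↦6, 1↦0, 2↦7}  →  V:3 E:2  edges: 0-r->0 0-r->1
halt: no rule applies after step 2
NF edges: [(0, 0, 'r'), (0, 1, 'r')]

Answer: r:2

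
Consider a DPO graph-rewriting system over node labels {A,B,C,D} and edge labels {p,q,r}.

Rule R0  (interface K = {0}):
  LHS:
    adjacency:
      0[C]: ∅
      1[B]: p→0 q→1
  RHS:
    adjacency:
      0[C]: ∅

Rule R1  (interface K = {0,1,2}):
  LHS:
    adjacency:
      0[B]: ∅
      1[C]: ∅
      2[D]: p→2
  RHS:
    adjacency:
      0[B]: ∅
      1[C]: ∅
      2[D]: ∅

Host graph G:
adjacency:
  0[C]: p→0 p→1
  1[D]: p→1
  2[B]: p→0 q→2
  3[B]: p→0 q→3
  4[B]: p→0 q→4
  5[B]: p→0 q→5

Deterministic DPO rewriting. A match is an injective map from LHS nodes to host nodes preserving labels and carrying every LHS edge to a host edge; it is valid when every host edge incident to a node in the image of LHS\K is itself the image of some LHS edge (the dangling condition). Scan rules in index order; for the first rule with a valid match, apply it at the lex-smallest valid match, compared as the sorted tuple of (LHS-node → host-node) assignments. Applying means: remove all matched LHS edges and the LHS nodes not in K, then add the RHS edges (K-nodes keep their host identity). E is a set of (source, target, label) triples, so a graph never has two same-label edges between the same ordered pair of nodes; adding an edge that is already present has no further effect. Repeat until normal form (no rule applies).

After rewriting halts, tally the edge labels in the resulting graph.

Answer: p:3

Steps:
start.  V:6 E:11  edges: 0-p->0 0-p->1 1-p->1 2-p->0 2-q->2 3-p->0 3-q->3 4-p->0 4-q->4 5-p->0 5-q->5
1. fire R0 via {0↦0, 1↦2}  →  V:5 E:9  edges: 0-p->0 0-p->1 1-p->1 3-p->0 3-q->3 4-p->0 4-q->4 5-p->0 5-q->5
2. fire R0 via {0↦0, 1↦3}  →  V:4 E:7  edges: 0-p->0 0-p->1 1-p->1 4-p->0 4-q->4 5-p->0 5-q->5
3. fire R0 via {0↦0, 1↦4}  →  V:3 E:5  edges: 0-p->0 0-p->1 1-p->1 5-p->0 5-q->5
4. fire R0 via {0↦0, 1↦5}  →  V:2 E:3  edges: 0-p->0 0-p->1 1-p->1
normal form: no rule applies after step 4
NF edges: [(0, 0, 'p'), (0, 1, 'p'), (1, 1, 'p')]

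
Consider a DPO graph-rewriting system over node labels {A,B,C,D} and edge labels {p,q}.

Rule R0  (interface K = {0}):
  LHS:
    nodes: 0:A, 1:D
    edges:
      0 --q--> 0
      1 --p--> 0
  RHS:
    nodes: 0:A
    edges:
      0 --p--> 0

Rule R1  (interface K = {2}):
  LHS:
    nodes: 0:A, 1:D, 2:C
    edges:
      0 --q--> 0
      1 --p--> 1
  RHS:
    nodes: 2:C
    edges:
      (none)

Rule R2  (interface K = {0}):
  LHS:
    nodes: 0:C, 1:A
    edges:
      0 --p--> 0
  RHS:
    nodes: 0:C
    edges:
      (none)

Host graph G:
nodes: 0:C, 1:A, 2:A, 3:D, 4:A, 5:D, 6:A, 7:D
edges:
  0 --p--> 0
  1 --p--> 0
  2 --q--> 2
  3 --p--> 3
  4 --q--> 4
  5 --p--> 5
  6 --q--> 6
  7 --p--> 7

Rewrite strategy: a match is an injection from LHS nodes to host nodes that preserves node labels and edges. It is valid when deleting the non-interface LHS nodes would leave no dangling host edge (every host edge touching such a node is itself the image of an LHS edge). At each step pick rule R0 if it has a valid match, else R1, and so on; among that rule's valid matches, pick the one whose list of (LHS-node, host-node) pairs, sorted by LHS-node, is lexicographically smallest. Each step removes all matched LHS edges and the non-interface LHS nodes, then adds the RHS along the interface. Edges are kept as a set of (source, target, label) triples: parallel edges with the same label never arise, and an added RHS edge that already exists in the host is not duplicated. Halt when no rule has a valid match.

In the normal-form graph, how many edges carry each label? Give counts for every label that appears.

Answer: p:2

Rewrite trace:
initial: |V|=8 |E|=8  E = 0-p->0 1-p->0 2-q->2 3-p->3 4-q->4 5-p->5 6-q->6 7-p->7
step 1: apply R1 at {0↦2, 1↦3, 2↦0}  → |V|=6 |E|=6  E = 0-p->0 1-p->0 4-q->4 5-p->5 6-q->6 7-p->7
step 2: apply R1 at {0↦4, 1↦5, 2↦0}  → |V|=4 |E|=4  E = 0-p->0 1-p->0 6-q->6 7-p->7
step 3: apply R1 at {0↦6, 1↦7, 2↦0}  → |V|=2 |E|=2  E = 0-p->0 1-p->0
halt: no rule applies after step 3
NF edges: [(0, 0, 'p'), (1, 0, 'p')]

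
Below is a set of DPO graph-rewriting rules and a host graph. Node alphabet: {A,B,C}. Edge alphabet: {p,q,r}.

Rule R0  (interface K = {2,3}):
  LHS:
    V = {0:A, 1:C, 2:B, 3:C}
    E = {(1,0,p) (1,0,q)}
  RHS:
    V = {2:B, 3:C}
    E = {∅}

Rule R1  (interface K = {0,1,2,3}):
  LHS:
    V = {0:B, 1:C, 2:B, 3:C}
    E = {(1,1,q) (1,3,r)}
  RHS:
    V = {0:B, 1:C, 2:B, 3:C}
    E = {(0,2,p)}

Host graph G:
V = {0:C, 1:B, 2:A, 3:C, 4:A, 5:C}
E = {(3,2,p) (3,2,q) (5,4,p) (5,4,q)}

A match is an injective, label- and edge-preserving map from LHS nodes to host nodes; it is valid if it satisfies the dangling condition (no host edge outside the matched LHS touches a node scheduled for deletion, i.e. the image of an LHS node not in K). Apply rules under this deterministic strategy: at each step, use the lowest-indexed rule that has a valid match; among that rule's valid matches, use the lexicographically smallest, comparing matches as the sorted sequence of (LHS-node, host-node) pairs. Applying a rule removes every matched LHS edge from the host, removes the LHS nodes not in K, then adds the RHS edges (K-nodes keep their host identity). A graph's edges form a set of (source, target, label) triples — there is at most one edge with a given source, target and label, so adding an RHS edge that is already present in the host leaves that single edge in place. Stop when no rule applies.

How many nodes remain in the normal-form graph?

Answer: 2

Rewrite trace:
initial: |V|=6 |E|=4  E = 3-p->2 3-q->2 5-p->4 5-q->4
step 1: apply R0 at {0↦2, 1↦3, 2↦1, 3↦0}  → |V|=4 |E|=2  E = 5-p->4 5-q->4
step 2: apply R0 at {0↦4, 1↦5, 2↦1, 3↦0}  → |V|=2 |E|=0  E = ∅
halt: no rule applies after step 2
NF nodes: {0:C, 1:B}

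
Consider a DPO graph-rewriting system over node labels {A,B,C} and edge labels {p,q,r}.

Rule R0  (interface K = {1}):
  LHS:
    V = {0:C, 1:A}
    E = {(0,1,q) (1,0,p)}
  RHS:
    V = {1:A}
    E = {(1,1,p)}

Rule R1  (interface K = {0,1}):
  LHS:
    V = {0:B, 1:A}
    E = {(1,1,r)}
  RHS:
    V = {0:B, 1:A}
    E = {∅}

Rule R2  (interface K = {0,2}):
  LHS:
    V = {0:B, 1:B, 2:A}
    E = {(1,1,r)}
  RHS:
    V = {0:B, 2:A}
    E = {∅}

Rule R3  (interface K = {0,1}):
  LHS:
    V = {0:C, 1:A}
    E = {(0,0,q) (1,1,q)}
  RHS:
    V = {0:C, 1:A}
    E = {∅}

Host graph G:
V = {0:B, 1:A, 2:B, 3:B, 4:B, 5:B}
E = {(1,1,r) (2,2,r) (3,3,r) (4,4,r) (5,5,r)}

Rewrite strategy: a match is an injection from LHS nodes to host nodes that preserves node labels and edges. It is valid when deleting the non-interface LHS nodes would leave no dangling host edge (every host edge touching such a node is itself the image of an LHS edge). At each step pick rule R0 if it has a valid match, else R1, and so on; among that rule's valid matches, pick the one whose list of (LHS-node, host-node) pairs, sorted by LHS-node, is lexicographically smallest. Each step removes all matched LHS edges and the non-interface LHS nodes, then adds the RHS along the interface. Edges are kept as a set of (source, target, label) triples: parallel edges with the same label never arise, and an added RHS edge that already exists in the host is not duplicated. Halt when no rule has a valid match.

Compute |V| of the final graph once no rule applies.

[0] host  ⇒  6 nodes, 5 edges  {1-r->1 2-r->2 3-r->3 4-r->4 5-r->5}
[1] R1 @ {0↦0, 1↦1}  ⇒  6 nodes, 4 edges  {2-r->2 3-r->3 4-r->4 5-r->5}
[2] R2 @ {0↦0, 1↦2, 2↦1}  ⇒  5 nodes, 3 edges  {3-r->3 4-r->4 5-r->5}
[3] R2 @ {0↦0, 1↦3, 2↦1}  ⇒  4 nodes, 2 edges  {4-r->4 5-r->5}
[4] R2 @ {0↦0, 1↦4, 2↦1}  ⇒  3 nodes, 1 edges  {5-r->5}
[5] R2 @ {0↦0, 1↦5, 2↦1}  ⇒  2 nodes, 0 edges  {∅}
normal form: no rule applies after step 5
NF nodes: {0:B, 1:A}

Answer: 2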